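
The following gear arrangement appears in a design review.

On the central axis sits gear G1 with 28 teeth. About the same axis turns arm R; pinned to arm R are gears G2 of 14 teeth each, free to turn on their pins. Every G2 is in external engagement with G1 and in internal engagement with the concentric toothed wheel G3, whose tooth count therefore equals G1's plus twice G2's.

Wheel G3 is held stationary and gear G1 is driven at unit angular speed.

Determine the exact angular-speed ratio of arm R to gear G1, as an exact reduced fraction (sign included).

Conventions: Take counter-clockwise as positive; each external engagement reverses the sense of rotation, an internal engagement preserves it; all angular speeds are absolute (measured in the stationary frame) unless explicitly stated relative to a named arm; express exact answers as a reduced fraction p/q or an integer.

class = planetary set [G3 = 28+2·14 = 56; Willis about the carrier]
ring teeth: 28 + 2·14 = 56
28(ω_sun−ω_arm) = −56(ω_ring−ω_arm),  ω_ring = 0, ω_sun = 1
28(1−ω_arm) = −56(0−ω_arm)  ⇒  84·ω_arm = 28  ⇒  ω_arm = 1/3
ω_out/ω_in = 1/3

1/3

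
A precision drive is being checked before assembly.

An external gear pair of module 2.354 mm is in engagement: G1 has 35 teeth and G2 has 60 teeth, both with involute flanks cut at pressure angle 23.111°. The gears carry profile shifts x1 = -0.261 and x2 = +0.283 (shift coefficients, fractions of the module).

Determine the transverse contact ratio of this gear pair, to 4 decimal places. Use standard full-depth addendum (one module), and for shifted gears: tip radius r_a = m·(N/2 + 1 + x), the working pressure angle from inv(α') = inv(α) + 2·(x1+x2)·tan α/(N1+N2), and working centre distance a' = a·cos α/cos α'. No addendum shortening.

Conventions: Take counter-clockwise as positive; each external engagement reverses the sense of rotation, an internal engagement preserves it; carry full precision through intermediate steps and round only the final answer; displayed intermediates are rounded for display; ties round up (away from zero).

class = single-mesh tooth geometry [involute pair 35T × 60T, m = 2.354]
base radii: r_b1 = 37.888943, r_b2 = 64.952474
tip radii: r_a1 = 42.934606, r_a2 = 73.640182
inv(α') = inv(23.111°) + 2·(-0.261+0.283)·tan α/(35+60) = 0.02359769  ⇒  α' = 23.17300°
a' = a·cos α / cos α' = 111.8150·cos 23.111°/cos 23.17300° = 111.866722
action lengths: √(r_a1²−r_b1²) = 20.194266, √(r_a2²−r_b2²) = 34.699461
base pitch p_b = π·m·cos α = 6.801807
CR = (20.194266 + 34.699461 − 111.866722·sin 23.17300°)/6.801807 = 1.598575
contact ratio ≈ 1.5986

1.5986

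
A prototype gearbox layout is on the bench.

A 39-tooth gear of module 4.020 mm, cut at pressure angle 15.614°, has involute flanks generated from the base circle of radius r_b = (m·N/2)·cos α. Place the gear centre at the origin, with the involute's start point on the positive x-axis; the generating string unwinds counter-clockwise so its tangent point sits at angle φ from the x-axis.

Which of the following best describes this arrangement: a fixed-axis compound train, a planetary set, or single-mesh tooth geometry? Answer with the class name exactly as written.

recognized (one wheel, involute flank): single-mesh tooth geometry, m = 4.020, N = 39
classification: single-mesh tooth geometry

single-mesh tooth geometry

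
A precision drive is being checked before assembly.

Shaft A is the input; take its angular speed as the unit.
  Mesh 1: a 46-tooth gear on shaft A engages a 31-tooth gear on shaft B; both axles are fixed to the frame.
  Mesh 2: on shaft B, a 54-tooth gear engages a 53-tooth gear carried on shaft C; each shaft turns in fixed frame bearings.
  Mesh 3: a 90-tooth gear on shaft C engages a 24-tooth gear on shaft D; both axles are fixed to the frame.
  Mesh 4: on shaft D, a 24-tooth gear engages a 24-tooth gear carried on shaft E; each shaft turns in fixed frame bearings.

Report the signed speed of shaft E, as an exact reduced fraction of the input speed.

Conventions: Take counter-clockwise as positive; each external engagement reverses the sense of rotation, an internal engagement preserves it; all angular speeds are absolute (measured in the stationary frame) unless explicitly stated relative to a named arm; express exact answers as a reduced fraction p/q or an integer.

9315/1643

4-mesh fixed-axis compound train (all bearings frame-fixed)
mesh 1 [46T→31T]: |ω|/ω_in = 1×46/31 = 46/31, sense flips to −
mesh 2 [54T→53T]: |ω|/ω_in = (46/31)×54/53 = 2484/1643, sense flips to +
mesh 3 [90T→24T]: |ω|/ω_in = (2484/1643)×90/24 = 9315/1643, sense flips to −
mesh 4 [24T→24T]: |ω|/ω_in = (9315/1643)×24/24 = 9315/1643, sense flips to +
signed output speed (× input speed) = 9315/1643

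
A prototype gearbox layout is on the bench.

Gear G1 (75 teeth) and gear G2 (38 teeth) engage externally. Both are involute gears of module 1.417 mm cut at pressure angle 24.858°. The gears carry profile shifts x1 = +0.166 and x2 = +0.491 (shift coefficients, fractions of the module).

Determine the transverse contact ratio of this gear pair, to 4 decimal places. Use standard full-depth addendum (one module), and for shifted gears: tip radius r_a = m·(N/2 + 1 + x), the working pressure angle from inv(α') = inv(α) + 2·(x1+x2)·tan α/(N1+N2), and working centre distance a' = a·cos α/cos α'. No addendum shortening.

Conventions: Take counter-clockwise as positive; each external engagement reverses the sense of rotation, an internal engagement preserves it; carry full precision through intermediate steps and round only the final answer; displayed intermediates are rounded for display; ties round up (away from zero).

1.4751

topology: single-mesh involute geometry — m = 1.417, 75T/38T pair
base radii: r_b1 = 48.214438, r_b2 = 24.428649
tip radii: r_a1 = 54.789722, r_a2 = 29.035747
inv(α') = inv(24.858°) + 2·(+0.166+0.491)·tan α/(75+38) = 0.03482725  ⇒  α' = 26.21005°
a' = a·cos α / cos α' = 80.0605·cos 24.858°/cos 26.21005° = 80.968163
action lengths: √(r_a1²−r_b1²) = 26.024634, √(r_a2²−r_b2²) = 15.694449
base pitch p_b = π·m·cos α = 4.039203
CR = (26.024634 + 15.694449 − 80.968163·sin 26.21005°)/4.039203 = 1.475146
contact ratio ≈ 1.4751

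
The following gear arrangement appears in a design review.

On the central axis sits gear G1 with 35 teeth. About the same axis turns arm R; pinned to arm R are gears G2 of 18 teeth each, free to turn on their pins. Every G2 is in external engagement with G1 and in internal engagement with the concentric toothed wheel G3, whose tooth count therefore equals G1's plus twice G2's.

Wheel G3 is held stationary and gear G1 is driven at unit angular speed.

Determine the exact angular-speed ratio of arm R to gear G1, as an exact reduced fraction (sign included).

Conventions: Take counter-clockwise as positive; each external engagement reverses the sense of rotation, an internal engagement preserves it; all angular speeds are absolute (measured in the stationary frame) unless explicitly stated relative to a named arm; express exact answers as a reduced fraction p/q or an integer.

planetary set (35T centre, 18T on arm, 71T internal) — Willis relation
ring teeth: 35 + 2·18 = 71
35(ω_sun−ω_arm) = −71(ω_ring−ω_arm),  ω_ring = 0, ω_sun = 1
35(1−ω_arm) = −71(0−ω_arm)  ⇒  106·ω_arm = 35  ⇒  ω_arm = 35/106
ω_out/ω_in = 35/106

35/106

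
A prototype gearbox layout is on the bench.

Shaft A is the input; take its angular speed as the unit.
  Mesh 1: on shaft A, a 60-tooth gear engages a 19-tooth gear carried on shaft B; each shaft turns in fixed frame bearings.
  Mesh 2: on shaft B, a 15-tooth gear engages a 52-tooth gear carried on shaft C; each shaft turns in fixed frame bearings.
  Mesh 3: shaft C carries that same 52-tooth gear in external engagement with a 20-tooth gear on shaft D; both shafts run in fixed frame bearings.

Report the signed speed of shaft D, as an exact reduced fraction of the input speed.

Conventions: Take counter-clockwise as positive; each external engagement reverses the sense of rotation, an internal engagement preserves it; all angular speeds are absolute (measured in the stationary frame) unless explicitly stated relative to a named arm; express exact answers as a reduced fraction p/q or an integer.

-45/19

3-mesh fixed-axis compound train (all bearings frame-fixed)
mesh 1 [60T→19T]: |ω|/ω_in = 1×60/19 = 60/19, sense flips to −
mesh 2 [15T→52T]: |ω|/ω_in = (60/19)×15/52 = 225/247, sense flips to +
mesh 3 [52T→20T]: |ω|/ω_in = (225/247)×52/20 = 45/19, sense flips to −
signed output speed (× input speed) = -45/19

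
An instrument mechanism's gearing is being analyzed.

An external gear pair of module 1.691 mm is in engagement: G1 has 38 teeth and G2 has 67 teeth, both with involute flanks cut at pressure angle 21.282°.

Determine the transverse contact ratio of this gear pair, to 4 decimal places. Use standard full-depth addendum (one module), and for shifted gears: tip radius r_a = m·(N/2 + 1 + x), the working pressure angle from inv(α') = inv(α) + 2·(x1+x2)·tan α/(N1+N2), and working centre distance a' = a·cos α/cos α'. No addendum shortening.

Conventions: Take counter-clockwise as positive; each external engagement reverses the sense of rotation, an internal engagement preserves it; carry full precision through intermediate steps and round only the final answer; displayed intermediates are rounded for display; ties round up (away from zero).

recognized (one external pair, fixed centres): single-mesh tooth geometry, m = 1.691, N1 = 38, N2 = 67
base radii: r_b1 = 29.937972, r_b2 = 52.785373
tip radii: r_a1 = 33.820000, r_a2 = 58.339500
no profile shift: α' = α, a' = a
action lengths: √(r_a1²−r_b1²) = 15.732457, √(r_a2²−r_b2²) = 24.843545
base pitch p_b = π·m·cos α = 4.950153
CR = (15.732457 + 24.843545 − 88.777500·sin 21.28200°)/4.950153 = 1.687514
contact ratio ≈ 1.6875

1.6875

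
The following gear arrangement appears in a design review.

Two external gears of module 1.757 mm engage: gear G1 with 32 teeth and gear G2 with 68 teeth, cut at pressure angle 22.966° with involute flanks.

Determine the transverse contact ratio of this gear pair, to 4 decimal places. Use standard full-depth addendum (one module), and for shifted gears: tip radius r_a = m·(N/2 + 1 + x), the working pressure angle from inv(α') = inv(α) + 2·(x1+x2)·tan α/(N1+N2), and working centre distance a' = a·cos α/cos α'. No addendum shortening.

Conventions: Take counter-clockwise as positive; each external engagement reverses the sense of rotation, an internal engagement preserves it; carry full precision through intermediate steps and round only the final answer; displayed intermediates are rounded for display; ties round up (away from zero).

recognized (one external pair, fixed centres): single-mesh tooth geometry, m = 1.757, N1 = 32, N2 = 68
base radii: r_b1 = 25.883746, r_b2 = 55.002960
tip radii: r_a1 = 29.869000, r_a2 = 61.495000
no profile shift: α' = α, a' = a
action lengths: √(r_a1²−r_b1²) = 14.906001, √(r_a2²−r_b2²) = 27.501080
base pitch p_b = π·m·cos α = 5.082262
CR = (14.906001 + 27.501080 − 87.850000·sin 22.96600°)/5.082262 = 1.599552
contact ratio ≈ 1.5996

1.5996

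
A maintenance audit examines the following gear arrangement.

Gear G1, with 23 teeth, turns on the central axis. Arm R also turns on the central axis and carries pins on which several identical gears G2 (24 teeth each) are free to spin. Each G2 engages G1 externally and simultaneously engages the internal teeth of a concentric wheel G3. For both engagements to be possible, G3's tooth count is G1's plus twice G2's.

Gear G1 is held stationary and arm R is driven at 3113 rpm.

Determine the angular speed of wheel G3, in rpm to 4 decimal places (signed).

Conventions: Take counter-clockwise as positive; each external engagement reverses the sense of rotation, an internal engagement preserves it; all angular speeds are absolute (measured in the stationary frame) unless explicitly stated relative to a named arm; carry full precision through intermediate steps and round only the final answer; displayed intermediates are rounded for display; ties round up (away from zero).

recognized (axles ride arm R): planetary set, 23/24/71 teeth
normalise by the input: solve with ω_arm = 1, then scale by 3113 rpm
ring teeth: 23 + 2·24 = 71
23(ω_sun−ω_arm) = −71(ω_ring−ω_arm),  ω_sun = 0, ω_arm = 1
ω_ring = 1 − (23/71)(0−1) = 94/71
scale: ω_ring = 94/71 × 3113 rpm = +4121.4366 rpm

+4121.4366 rpm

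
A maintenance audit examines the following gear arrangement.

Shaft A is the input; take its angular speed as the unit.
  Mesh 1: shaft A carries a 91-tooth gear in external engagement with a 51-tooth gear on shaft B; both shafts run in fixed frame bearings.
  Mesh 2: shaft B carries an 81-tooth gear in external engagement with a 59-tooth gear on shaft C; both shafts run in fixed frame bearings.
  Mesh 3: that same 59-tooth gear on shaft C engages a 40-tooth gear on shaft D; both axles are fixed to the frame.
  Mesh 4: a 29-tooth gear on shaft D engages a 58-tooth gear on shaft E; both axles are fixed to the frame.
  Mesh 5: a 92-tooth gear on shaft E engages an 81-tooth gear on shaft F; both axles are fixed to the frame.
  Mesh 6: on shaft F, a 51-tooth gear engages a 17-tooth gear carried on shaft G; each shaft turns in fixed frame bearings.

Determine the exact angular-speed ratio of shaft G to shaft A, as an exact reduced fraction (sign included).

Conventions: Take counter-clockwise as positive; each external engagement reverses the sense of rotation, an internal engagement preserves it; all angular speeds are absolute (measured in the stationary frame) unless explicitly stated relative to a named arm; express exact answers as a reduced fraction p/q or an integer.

2093/340

class = fixed-axis compound train [6 meshes; 6 ratios multiply, 6 sense flips]
mesh 1 [91T→51T]: running ratio 91/51, sense −
mesh 2 [81T→59T]: running ratio 2457/1003, sense +
mesh 3 [59T→40T]: running ratio 2457/680, sense −
mesh 4 [29T→58T]: running ratio 2457/1360, sense +
mesh 5 [92T→81T]: running ratio 2093/1020, sense −
mesh 6 [51T→17T]: running ratio 2093/340, sense +
ω_out/ω_in = 2093/340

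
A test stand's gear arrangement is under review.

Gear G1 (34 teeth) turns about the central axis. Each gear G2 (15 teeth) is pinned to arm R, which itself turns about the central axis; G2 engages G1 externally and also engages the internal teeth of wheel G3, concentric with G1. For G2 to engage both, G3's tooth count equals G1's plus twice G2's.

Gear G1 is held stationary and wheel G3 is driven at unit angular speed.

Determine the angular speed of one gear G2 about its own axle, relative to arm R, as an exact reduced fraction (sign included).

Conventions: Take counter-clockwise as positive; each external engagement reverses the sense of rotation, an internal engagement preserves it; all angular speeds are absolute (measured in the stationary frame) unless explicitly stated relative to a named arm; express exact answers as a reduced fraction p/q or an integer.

1088/735

topology: planetary set — G1 34T / G2 15T / G3 64T, arm = carrier (Willis)
ring teeth: 34 + 2·15 = 64
34(ω_sun−ω_arm) = −64(ω_ring−ω_arm),  ω_sun = 0, ω_ring = 1
34(0−ω_arm) = −64(1−ω_arm)  ⇒  98·ω_arm = 64  ⇒  ω_arm = 32/49
sun–planet mesh: 34·(0−32/49) = −15·(ω_p−ω_arm)  ⇒  ω_p−ω_arm = 1088/735
exact speed ratio = 1088/735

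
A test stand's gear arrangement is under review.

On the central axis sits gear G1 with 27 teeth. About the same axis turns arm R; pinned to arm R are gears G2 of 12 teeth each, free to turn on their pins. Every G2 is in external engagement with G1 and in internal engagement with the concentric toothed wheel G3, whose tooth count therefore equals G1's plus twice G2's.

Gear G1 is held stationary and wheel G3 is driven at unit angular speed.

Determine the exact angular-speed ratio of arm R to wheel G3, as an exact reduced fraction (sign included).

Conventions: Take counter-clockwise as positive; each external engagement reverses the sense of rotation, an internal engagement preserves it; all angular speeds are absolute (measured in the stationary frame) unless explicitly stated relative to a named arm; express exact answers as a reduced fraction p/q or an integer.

topology: planetary set — G1 27T / G2 12T / G3 51T, arm = carrier (Willis)
ring teeth: 27 + 2·12 = 51
27(ω_sun−ω_arm) = −51(ω_ring−ω_arm),  ω_sun = 0, ω_ring = 1
27(0−ω_arm) = −51(1−ω_arm)  ⇒  78·ω_arm = 51  ⇒  ω_arm = 17/26
ω_out/ω_in = 17/26

17/26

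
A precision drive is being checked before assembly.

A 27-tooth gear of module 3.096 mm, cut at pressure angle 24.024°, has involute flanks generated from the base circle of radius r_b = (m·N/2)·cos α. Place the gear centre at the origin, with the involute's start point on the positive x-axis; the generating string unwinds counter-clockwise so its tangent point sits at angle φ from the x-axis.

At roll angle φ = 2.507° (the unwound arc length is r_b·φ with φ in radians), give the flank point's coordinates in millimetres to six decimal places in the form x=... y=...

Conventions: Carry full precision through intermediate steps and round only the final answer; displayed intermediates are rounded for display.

single-mesh involute tooth geometry (27T wheel at module 3.096)
pitch radius r_p = m·N/2 = 3.096·27/2 = 41.796000
base radius r_b = r_p·cos α = 41.796000·cos 24.024° = 38.175422
roll angle φ = 2.507° = 0.04375540 rad
x = r_b·(cos φ + φ·sin φ) = 38.211948
y = r_b·(sin φ − φ·cos φ) = 0.001066

x=38.211948 y=0.001066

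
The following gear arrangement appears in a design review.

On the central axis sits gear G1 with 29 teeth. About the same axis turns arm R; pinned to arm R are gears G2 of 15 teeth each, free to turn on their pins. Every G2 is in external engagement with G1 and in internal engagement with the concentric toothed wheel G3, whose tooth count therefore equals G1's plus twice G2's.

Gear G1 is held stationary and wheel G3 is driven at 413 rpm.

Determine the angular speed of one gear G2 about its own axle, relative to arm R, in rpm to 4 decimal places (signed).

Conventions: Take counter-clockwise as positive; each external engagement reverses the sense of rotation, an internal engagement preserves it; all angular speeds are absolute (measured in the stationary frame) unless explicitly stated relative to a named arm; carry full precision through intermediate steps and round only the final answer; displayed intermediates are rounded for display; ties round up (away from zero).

class = planetary set [G3 = 29+2·15 = 59; Willis about the carrier]
normalise by the input: solve with ω_ring = 1, then scale by 413 rpm
ring teeth: 29 + 2·15 = 59
29(ω_sun−ω_arm) = −59(ω_ring−ω_arm),  ω_sun = 0, ω_ring = 1
29(0−ω_arm) = −59(1−ω_arm)  ⇒  88·ω_arm = 59  ⇒  ω_arm = 59/88
sun–planet mesh: 29·(0−59/88) = −15·(ω_p−ω_arm)  ⇒  ω_p−ω_arm = 1711/1320
scale: ω_p−ω_arm = 1711/1320 × 413 rpm = +535.3356 rpm

+535.3356 rpm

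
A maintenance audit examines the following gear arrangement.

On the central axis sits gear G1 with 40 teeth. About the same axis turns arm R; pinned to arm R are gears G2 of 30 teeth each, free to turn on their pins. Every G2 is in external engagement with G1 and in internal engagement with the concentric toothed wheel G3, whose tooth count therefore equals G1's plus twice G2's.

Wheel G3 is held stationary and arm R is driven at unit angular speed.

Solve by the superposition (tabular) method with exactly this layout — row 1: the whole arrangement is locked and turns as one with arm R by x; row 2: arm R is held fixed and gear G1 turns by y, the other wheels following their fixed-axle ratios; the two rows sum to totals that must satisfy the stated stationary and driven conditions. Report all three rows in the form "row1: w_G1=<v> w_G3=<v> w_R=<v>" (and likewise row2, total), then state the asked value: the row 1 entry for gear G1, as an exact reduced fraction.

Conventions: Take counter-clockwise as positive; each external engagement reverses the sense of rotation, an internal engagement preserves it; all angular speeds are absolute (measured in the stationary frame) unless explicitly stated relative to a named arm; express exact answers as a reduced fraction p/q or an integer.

planetary set (40T centre, 30T on arm, 100T internal) — Willis relation
superposition row 1 [locked train]: every member turns x
row 2: sun turns y, ring = −(40/100)·y, arm 0
boundary: total ω_ring = x − (40/100)·y = 0 and total ω_arm = x = 1  ⇒  y = 5/2, x = 1
row 2 ring = −(40/100)·5/2 = -1
totals (row 1 + row 2): sun 1 + 5/2 = 7/2, ring 1 + (-1) = 0, arm 1 + 0 = 1
asked cell (row1, sun) = 1

row1: w_G1=1 w_G3=1 w_R=1
row2: w_G1=5/2 w_G3=-1 w_R=0
total: w_G1=7/2 w_G3=0 w_R=1
asked value: 1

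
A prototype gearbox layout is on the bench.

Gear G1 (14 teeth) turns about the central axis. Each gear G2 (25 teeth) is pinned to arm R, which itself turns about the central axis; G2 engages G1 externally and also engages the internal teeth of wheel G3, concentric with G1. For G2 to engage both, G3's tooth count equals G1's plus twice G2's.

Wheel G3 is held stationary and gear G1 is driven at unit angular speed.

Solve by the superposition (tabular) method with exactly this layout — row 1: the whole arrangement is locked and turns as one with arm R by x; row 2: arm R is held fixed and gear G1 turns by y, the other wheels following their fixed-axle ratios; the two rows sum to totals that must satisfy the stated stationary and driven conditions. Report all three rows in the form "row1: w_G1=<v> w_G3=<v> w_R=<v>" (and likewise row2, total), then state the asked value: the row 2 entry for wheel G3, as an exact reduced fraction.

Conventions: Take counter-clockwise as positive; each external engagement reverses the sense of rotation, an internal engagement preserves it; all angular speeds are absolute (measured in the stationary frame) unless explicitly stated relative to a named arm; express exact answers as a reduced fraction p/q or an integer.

row1: w_G1=7/39 w_G3=7/39 w_R=7/39
row2: w_G1=32/39 w_G3=-7/39 w_R=0
total: w_G1=1 w_G3=0 w_R=7/39
asked value: -7/39

planetary set (14T centre, 25T on arm, 64T internal) — Willis relation
superposition row 1 [locked train]: every member turns x
row 2: sun turns y, ring = −(14/64)·y, arm 0
boundary: total ω_ring = x − (14/64)·y = 0 and total ω_sun = x + y = 1  ⇒  y = 32/39, x = 7/39
row 2 ring = −(14/64)·32/39 = -7/39
totals (row 1 + row 2): sun 7/39 + 32/39 = 1, ring 7/39 + (-7/39) = 0, arm 7/39 + 0 = 7/39
asked cell (row2, ring) = -7/39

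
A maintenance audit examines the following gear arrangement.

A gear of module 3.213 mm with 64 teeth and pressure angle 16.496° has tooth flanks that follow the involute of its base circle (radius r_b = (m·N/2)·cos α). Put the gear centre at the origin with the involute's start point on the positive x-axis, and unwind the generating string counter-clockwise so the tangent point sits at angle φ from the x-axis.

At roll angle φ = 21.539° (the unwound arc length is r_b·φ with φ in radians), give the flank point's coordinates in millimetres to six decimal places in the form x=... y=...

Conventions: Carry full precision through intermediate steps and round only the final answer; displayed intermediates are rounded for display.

x=105.305848 y=1.721251

class = single-mesh tooth geometry [base-circle involute, m = 3.213, 64T]
pitch radius r_p = m·N/2 = 3.213·64/2 = 102.816000
base radius r_b = r_p·cos α = 102.816000·cos 16.496° = 98.584048
roll angle φ = 21.539° = 0.37592647 rad
x = r_b·(cos φ + φ·sin φ) = 105.305848
y = r_b·(sin φ − φ·cos φ) = 1.721251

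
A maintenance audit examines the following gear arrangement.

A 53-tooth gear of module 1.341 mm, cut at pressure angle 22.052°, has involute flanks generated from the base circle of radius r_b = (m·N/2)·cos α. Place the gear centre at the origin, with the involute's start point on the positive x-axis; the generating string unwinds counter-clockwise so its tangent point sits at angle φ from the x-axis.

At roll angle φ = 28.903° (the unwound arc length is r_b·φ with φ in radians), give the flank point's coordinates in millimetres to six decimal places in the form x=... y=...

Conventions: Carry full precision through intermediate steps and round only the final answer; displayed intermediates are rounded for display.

single-mesh involute tooth geometry (53T wheel at module 1.341)
pitch radius r_p = m·N/2 = 1.341·53/2 = 35.536500
base radius r_b = r_p·cos α = 35.536500·cos 22.052° = 32.936774
roll angle φ = 28.903° = 0.50445251 rad
x = r_b·(cos φ + φ·sin φ) = 36.864660
y = r_b·(sin φ − φ·cos φ) = 1.373816

x=36.864660 y=1.373816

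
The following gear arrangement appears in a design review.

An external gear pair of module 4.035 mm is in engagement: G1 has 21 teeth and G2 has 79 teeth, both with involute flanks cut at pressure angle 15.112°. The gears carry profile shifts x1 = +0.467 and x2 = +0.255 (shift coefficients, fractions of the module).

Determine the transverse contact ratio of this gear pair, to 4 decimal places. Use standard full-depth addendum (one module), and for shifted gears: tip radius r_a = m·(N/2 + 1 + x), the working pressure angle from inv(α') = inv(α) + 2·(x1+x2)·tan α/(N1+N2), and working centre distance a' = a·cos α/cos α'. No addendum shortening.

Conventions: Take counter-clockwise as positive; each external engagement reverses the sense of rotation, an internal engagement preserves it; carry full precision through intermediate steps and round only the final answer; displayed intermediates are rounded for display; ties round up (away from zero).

1.7634

single-mesh involute tooth geometry (21T engaging 79T at module 4.035)
base radii: r_b1 = 40.902349, r_b2 = 153.870742
tip radii: r_a1 = 48.286845, r_a2 = 164.446425
inv(α') = inv(15.112°) + 2·(+0.467+0.255)·tan α/(21+79) = 0.01019071  ⇒  α' = 17.68495°
a' = a·cos α / cos α' = 201.7500·cos 15.112°/cos 17.68495° = 204.434396
action lengths: √(r_a1²−r_b1²) = 25.663539, √(r_a2²−r_b2²) = 58.020870
base pitch p_b = π·m·cos α = 12.237954
CR = (25.663539 + 58.020870 − 204.434396·sin 17.68495°)/12.237954 = 1.763427
contact ratio ≈ 1.7634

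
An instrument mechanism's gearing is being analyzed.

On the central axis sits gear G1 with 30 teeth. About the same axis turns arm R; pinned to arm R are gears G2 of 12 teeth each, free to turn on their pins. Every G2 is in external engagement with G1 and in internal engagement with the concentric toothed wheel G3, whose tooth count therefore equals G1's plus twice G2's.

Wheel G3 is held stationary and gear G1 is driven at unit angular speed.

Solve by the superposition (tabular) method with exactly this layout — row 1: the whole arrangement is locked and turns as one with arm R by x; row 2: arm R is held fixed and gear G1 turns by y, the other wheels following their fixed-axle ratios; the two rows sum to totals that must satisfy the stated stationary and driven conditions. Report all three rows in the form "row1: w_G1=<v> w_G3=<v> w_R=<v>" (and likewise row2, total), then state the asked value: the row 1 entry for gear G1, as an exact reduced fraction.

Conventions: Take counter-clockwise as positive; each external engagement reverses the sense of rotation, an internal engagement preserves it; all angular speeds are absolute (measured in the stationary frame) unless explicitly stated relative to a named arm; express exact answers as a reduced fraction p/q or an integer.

row1: w_G1=5/14 w_G3=5/14 w_R=5/14
row2: w_G1=9/14 w_G3=-5/14 w_R=0
total: w_G1=1 w_G3=0 w_R=5/14
asked value: 5/14

class = planetary set [G3 = 30+2·12 = 54; Willis about the carrier]
row 1 (train locked, turned with arm): all members turn x
row 2: sun turns y, ring = −(30/54)·y, arm 0
boundary: total ω_ring = x − (30/54)·y = 0 and total ω_sun = x + y = 1  ⇒  y = 9/14, x = 5/14
row 2 ring = −(30/54)·9/14 = -5/14
totals (row 1 + row 2): sun 5/14 + 9/14 = 1, ring 5/14 + (-5/14) = 0, arm 5/14 + 0 = 5/14
asked cell (row1, sun) = 5/14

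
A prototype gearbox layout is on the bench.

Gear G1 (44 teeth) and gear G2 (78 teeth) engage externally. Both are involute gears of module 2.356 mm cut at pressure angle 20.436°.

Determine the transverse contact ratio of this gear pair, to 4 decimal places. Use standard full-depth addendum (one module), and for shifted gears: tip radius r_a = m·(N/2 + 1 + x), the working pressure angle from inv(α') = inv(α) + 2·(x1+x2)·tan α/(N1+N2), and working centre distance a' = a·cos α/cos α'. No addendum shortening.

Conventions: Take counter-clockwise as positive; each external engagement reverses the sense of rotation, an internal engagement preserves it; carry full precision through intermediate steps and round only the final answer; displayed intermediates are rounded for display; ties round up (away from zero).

1.7531

class = single-mesh tooth geometry [involute pair 44T × 78T, m = 2.356]
base radii: r_b1 = 48.569839, r_b2 = 86.101077
tip radii: r_a1 = 54.188000, r_a2 = 94.240000
no profile shift: α' = α, a' = a
action lengths: √(r_a1²−r_b1²) = 24.027279, √(r_a2²−r_b2²) = 38.311644
base pitch p_b = π·m·cos α = 6.935757
CR = (24.027279 + 38.311644 − 143.716000·sin 20.43600°)/6.935757 = 1.753077
contact ratio ≈ 1.7531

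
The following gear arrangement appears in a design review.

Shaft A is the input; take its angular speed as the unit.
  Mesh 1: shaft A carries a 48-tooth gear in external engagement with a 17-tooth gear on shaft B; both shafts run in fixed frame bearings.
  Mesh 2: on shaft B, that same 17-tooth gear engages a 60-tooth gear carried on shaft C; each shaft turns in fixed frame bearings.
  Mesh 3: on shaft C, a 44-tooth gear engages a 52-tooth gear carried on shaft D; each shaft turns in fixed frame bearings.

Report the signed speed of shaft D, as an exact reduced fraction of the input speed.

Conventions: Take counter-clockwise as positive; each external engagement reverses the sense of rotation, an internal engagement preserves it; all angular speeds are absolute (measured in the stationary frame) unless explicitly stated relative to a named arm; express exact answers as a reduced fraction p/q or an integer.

-44/65

3-mesh fixed-axis compound train (all bearings frame-fixed)
mesh 1 [48T→17T]: |ω|/ω_in = 1×48/17 = 48/17, sense flips to −
mesh 2 [17T→60T]: |ω|/ω_in = (48/17)×17/60 = 4/5, sense flips to +
mesh 3 [44T→52T]: |ω|/ω_in = (4/5)×44/52 = 44/65, sense flips to −
signed output speed (× input speed) = -44/65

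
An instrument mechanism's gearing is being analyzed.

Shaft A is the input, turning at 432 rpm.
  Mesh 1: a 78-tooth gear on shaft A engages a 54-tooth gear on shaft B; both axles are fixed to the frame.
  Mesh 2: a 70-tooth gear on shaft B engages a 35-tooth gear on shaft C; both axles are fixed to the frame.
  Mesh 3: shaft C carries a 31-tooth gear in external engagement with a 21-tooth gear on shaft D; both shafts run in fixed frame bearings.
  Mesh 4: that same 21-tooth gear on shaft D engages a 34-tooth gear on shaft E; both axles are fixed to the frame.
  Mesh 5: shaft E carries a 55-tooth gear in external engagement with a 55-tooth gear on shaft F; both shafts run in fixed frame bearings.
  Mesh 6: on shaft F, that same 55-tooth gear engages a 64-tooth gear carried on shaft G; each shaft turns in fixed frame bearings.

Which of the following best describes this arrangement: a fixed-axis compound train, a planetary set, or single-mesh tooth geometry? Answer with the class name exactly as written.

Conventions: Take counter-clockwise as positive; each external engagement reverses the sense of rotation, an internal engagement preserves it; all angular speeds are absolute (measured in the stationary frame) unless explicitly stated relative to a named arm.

fixed-axis compound train

recognized (7 fixed axles, 6 meshes): fixed-axis compound train
classification: fixed-axis compound train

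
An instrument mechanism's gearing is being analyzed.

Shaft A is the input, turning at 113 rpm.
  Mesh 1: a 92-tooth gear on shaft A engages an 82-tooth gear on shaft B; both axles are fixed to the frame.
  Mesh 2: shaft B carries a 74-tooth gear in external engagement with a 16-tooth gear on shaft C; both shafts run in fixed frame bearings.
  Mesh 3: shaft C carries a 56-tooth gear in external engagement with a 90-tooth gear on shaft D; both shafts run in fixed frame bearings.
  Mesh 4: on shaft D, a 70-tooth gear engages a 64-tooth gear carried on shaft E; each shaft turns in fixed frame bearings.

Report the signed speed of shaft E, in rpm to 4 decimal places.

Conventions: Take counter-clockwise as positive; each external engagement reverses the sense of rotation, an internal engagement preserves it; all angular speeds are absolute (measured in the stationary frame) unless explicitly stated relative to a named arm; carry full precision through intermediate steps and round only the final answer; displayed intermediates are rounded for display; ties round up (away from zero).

+399.0504 rpm

4-mesh fixed-axis compound train (all bearings frame-fixed)
mesh 1 [92T→82T]: ω = 113.0000×92/82 = 126.7805 rpm, sense flips to −
mesh 2 [74T→16T]: ω = 126.7805×74/16 = 586.3598 rpm, sense flips to +
mesh 3 [56T→90T]: ω = 586.3598×56/90 = 364.8461 rpm, sense flips to −
mesh 4 [70T→64T]: ω = 364.8461×70/64 = 399.0504 rpm, sense flips to +
signed output speed = +399.0504 rpm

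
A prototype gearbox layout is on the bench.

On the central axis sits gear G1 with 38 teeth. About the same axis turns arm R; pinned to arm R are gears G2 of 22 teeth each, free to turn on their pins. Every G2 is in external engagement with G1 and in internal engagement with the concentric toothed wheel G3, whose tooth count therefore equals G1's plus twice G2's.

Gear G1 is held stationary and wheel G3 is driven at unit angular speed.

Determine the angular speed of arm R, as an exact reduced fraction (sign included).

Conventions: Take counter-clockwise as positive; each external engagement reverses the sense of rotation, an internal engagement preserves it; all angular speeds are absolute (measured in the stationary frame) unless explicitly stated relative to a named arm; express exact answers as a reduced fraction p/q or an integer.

topology: planetary set — G1 38T / G2 22T / G3 82T, arm = carrier (Willis)
ring teeth: 38 + 2·22 = 82
38(ω_sun−ω_arm) = −82(ω_ring−ω_arm),  ω_sun = 0, ω_ring = 1
38(0−ω_arm) = −82(1−ω_arm)  ⇒  120·ω_arm = 82  ⇒  ω_arm = 41/60
exact speed ratio = 41/60

41/60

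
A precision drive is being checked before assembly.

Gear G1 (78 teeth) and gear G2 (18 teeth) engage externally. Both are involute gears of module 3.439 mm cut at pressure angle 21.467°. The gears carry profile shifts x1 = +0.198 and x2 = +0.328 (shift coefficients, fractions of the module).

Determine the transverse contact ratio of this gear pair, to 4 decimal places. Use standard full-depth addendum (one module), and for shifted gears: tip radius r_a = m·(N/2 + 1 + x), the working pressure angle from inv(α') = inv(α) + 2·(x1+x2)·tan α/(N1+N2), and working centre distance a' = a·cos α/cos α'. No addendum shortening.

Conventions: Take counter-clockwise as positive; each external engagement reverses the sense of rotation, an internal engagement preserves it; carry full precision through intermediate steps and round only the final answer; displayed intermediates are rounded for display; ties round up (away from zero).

topology: single-mesh involute geometry — m = 3.439, 78T/18T pair
base radii: r_b1 = 124.816825, r_b2 = 28.803883
tip radii: r_a1 = 138.240922, r_a2 = 35.517992
inv(α') = inv(21.467°) + 2·(+0.198+0.328)·tan α/(78+18) = 0.02288478  ⇒  α' = 22.94762°
a' = a·cos α / cos α' = 165.0720·cos 21.467°/cos 22.94762° = 166.822782
action lengths: √(r_a1²−r_b1²) = 59.424848, √(r_a2²−r_b2²) = 20.781340
base pitch p_b = π·m·cos α = 10.054452
CR = (59.424848 + 20.781340 − 166.822782·sin 22.94762°)/10.054452 = 1.508163
contact ratio ≈ 1.5082

1.5082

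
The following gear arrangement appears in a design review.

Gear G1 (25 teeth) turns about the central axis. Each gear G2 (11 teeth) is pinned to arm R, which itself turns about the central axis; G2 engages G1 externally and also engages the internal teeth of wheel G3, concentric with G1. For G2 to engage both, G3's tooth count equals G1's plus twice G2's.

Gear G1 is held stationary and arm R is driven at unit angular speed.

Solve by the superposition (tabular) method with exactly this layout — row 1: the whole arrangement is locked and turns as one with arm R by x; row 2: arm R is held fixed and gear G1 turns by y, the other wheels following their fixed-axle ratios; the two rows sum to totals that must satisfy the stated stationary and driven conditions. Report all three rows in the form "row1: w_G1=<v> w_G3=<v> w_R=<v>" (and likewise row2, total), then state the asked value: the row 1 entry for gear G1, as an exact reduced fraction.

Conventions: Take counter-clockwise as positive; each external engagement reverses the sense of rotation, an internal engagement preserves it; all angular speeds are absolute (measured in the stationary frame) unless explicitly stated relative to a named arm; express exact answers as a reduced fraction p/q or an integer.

row1: w_G1=1 w_G3=1 w_R=1
row2: w_G1=-1 w_G3=25/47 w_R=0
total: w_G1=0 w_G3=72/47 w_R=1
asked value: 1

class = planetary set [G3 = 25+2·11 = 47; Willis about the carrier]
superposition row 1 [locked train]: every member turns x
row 2 — arm fixed, fixed-axis ratios: sun y, ring −(25/47)·y, arm 0
boundary: total ω_sun = x + y = 0 and total ω_arm = x = 1  ⇒  y = -1, x = 1
row 2 ring = −(25/47)·(-1) = 25/47
totals (row 1 + row 2): sun 1 + (-1) = 0, ring 1 + 25/47 = 72/47, arm 1 + 0 = 1
asked cell (row1, sun) = 1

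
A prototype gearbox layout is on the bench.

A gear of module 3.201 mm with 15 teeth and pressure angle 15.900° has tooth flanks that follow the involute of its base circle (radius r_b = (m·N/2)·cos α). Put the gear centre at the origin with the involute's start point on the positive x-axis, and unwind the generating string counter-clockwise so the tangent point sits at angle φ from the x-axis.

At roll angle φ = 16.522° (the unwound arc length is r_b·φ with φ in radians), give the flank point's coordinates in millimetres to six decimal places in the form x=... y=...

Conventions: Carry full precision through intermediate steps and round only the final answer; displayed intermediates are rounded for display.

x=24.029105 y=0.183016

class = single-mesh tooth geometry [base-circle involute, m = 3.201, 15T]
pitch radius r_p = m·N/2 = 3.201·15/2 = 24.007500
base radius r_b = r_p·cos α = 24.007500·cos 15.900° = 23.089004
roll angle φ = 16.522° = 0.28836330 rad
x = r_b·(cos φ + φ·sin φ) = 24.029105
y = r_b·(sin φ − φ·cos φ) = 0.183016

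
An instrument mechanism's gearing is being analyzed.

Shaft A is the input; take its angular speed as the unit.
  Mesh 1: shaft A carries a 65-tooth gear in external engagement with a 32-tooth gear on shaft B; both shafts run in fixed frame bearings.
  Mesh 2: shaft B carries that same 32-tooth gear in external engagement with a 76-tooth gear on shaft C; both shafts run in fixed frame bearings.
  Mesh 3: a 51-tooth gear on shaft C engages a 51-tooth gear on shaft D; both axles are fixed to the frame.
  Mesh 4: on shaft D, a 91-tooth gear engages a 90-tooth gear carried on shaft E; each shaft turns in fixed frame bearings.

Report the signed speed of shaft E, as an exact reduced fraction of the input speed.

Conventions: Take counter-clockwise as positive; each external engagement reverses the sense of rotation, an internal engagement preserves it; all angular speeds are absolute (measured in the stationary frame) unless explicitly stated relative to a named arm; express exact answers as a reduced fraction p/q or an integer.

1183/1368

4-mesh fixed-axis compound train (all bearings frame-fixed)
mesh 1 [65T→32T]: |ω|/ω_in = 1×65/32 = 65/32, sense flips to −
mesh 2 [32T→76T]: |ω|/ω_in = (65/32)×32/76 = 65/76, sense flips to +
mesh 3 [51T→51T]: |ω|/ω_in = (65/76)×51/51 = 65/76, sense flips to −
mesh 4 [91T→90T]: |ω|/ω_in = (65/76)×91/90 = 1183/1368, sense flips to +
signed output speed (× input speed) = 1183/1368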